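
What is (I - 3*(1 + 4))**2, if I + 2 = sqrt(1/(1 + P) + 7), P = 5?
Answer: (102 - sqrt(258))**2/36 ≈ 205.15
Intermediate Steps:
I = -2 + sqrt(258)/6 (I = -2 + sqrt(1/(1 + 5) + 7) = -2 + sqrt(1/6 + 7) = -2 + sqrt(43/6) = -2 + sqrt(258)/6 ≈ 0.67706)
(I - 3*(1 + 4))**2 = ((-2 + sqrt(258)/6) - 3*(1 + 4))**2 = ((-2 + sqrt(258)/6) - 3*5)**2 = ((-2 + sqrt(258)/6) - 15)**2 = (-17 + sqrt(258)/6)**2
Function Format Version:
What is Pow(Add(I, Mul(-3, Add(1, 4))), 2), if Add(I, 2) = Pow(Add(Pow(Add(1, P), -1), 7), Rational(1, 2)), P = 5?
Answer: Mul(Rational(1, 36), Pow(Add(102, Mul(-1, Pow(258, Rational(1, 2)))), 2)) ≈ 205.15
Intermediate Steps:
I = Add(-2, Mul(Rational(1, 6), Pow(258, Rational(1, 2)))) (I = Add(-2, Pow(Add(Pow(Add(1, 5), -1), 7), Rational(1, 2))) = Add(-2, Pow(Add(Pow(6, -1), 7), Rational(1, 2))) = Add(-2, Pow(Add(Rational(1, 6), 7), Rational(1, 2))) = Add(-2, Pow(Rational(43, 6), Rational(1, 2))) = Add(-2, Mul(Rational(1, 6), Pow(258, Rational(1, 2)))) ≈ 0.67706)
Pow(Add(I, Mul(-3, Add(1, 4))), 2) = Pow(Add(Add(-2, Mul(Rational(1, 6), Pow(258, Rational(1, 2)))), Mul(-3, Add(1, 4))), 2) = Pow(Add(Add(-2, Mul(Rational(1, 6), Pow(258, Rational(1, 2)))), Mul(-3, 5)), 2) = Pow(Add(Add(-2, Mul(Rational(1, 6), Pow(258, Rational(1, 2)))), -15), 2) = Pow(Add(-17, Mul(Rational(1, 6), Pow(258, Rational(1, 2)))), 2)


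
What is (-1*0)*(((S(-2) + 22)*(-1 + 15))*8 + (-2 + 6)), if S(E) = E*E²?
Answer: 0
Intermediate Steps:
S(E) = E³
(-1*0)*(((S(-2) + 22)*(-1 + 15))*8 + (-2 + 6)) = (-1*0)*((((-2)³ + 22)*(-1 + 15))*8 + (-2 + 6)) = 0*(((-8 + 22)*14)*8 + 4) = 0*((14*14)*8 + 4) = 0*(196*8 + 4) = 0*(1568 + 4) = 0*1572 = 0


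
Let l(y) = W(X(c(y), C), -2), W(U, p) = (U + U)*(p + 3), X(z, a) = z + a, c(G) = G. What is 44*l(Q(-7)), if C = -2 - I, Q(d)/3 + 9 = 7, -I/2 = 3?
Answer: -176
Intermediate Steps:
I = -6 (I = -2*3 = -6)
Q(d) = -6 (Q(d) = -27 + 3*7 = -27 + 21 = -6)
C = 4 (C = -2 - 1*(-6) = -2 + 6 = 4)
X(z, a) = a + z
W(U, p) = 2*U*(3 + p) (W(U, p) = (2*U)*(3 + p) = 2*U*(3 + p))
l(y) = 8 + 2*y (l(y) = 2*(4 + y)*(3 - 2) = 2*(4 + y)*1 = 8 + 2*y)
44*l(Q(-7)) = 44*(8 + 2*(-6)) = 44*(8 - 12) = 44*(-4) = -176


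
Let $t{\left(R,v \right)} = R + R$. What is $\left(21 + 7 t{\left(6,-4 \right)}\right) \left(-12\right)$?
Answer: $-1260$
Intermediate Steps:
$t{\left(R,v \right)} = 2 R$
$\left(21 + 7 t{\left(6,-4 \right)}\right) \left(-12\right) = \left(21 + 7 \cdot 2 \cdot 6\right) \left(-12\right) = \left(21 + 7 \cdot 12\right) \left(-12\right) = \left(21 + 84\right) \left(-12\right) = 105 \left(-12\right) = -1260$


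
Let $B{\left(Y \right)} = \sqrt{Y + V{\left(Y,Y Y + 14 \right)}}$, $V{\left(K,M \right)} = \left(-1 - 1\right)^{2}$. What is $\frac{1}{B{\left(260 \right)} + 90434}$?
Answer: $\frac{45217}{4089154046} - \frac{\sqrt{66}}{4089154046} \approx 1.1056 \cdot 10^{-5}$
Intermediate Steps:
$V{\left(K,M \right)} = 4$ ($V{\left(K,M \right)} = \left(-2\right)^{2} = 4$)
$B{\left(Y \right)} = \sqrt{4 + Y}$ ($B{\left(Y \right)} = \sqrt{Y + 4} = \sqrt{4 + Y}$)
$\frac{1}{B{\left(260 \right)} + 90434} = \frac{1}{\sqrt{4 + 260} + 90434} = \frac{1}{\sqrt{264} + 90434} = \frac{1}{2 \sqrt{66} + 90434} = \frac{1}{90434 + 2 \sqrt{66}}$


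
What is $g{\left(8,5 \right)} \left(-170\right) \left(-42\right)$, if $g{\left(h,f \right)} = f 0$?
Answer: $0$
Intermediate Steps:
$g{\left(h,f \right)} = 0$
$g{\left(8,5 \right)} \left(-170\right) \left(-42\right) = 0 \left(-170\right) \left(-42\right) = 0 \left(-42\right) = 0$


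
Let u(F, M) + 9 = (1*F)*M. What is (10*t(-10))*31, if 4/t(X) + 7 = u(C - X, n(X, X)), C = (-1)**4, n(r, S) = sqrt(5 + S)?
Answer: -19840/861 - 13640*I*sqrt(5)/861 ≈ -23.043 - 35.424*I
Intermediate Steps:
C = 1
u(F, M) = -9 + F*M (u(F, M) = -9 + (1*F)*M = -9 + F*M)
t(X) = 4/(-16 + sqrt(5 + X)*(1 - X)) (t(X) = 4/(-7 + (-9 + (1 - X)*sqrt(5 + X))) = 4/(-7 + (-9 + sqrt(5 + X)*(1 - X))) = 4/(-16 + sqrt(5 + X)*(1 - X)))
(10*t(-10))*31 = (10*(-4/(16 + sqrt(5 - 10)*(-1 - 10))))*31 = (10*(-4/(16 + sqrt(-5)*(-11))))*31 = (10*(-4/(16 + (I*sqrt(5))*(-11))))*31 = (10*(-4/(16 - 11*I*sqrt(5))))*31 = -40/(16 - 11*I*sqrt(5))*31 = -1240/(16 - 11*I*sqrt(5))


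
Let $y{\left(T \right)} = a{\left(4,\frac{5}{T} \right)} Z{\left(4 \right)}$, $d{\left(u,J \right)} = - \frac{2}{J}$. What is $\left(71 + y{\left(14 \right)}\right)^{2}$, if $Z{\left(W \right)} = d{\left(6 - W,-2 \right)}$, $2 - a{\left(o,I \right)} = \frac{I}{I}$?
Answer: $5184$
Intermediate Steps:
$a{\left(o,I \right)} = 1$ ($a{\left(o,I \right)} = 2 - \frac{I}{I} = 2 - 1 = 1$)
$Z{\left(W \right)} = 1$ ($Z{\left(W \right)} = - \frac{2}{-2} = \left(-2\right) \left(- \frac{1}{2}\right) = 1$)
$y{\left(T \right)} = 1$ ($y{\left(T \right)} = 1 \cdot 1 = 1$)
$\left(71 + y{\left(14 \right)}\right)^{2} = \left(71 + 1\right)^{2} = 72^{2} = 5184$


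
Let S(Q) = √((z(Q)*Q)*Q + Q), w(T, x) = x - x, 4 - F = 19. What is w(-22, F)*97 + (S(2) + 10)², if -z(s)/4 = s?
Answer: (10 + I*√30)² ≈ 70.0 + 109.54*I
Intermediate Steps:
z(s) = -4*s
F = -15 (F = 4 - 1*19 = 4 - 19 = -15)
w(T, x) = 0
S(Q) = √(Q - 4*Q³) (S(Q) = √(((-4*Q)*Q)*Q + Q) = √((-4*Q²)*Q + Q) = √(-4*Q³ + Q) = √(Q - 4*Q³))
w(-22, F)*97 + (S(2) + 10)² = 0*97 + (√(2 - 4*2³) + 10)² = 0 + (√(2 - 4*8) + 10)² = 0 + (√(2 - 32) + 10)² = 0 + (√(-30) + 10)² = 0 + (I*√30 + 10)² = 0 + (10 + I*√30)² = (10 + I*√30)²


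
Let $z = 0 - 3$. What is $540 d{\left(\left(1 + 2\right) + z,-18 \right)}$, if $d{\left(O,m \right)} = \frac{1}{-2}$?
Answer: $-270$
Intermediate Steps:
$z = -3$
$d{\left(O,m \right)} = - \frac{1}{2}$
$540 d{\left(\left(1 + 2\right) + z,-18 \right)} = 540 \left(- \frac{1}{2}\right) = -270$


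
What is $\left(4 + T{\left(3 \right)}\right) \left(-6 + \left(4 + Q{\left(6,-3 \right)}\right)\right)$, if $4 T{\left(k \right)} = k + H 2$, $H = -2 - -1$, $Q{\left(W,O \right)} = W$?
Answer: $17$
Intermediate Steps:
$H = -1$ ($H = -2 + 1 = -1$)
$T{\left(k \right)} = - \frac{1}{2} + \frac{k}{4}$ ($T{\left(k \right)} = \frac{k - 2}{4} = \frac{-2 + k}{4} = - \frac{1}{2} + \frac{k}{4}$)
$\left(4 + T{\left(3 \right)}\right) \left(-6 + \left(4 + Q{\left(6,-3 \right)}\right)\right) = \left(4 + \left(- \frac{1}{2} + \frac{1}{4} \cdot 3\right)\right) \left(-6 + \left(4 + 6\right)\right) = \left(4 + \left(- \frac{1}{2} + \frac{3}{4}\right)\right) \left(-6 + 10\right) = \left(4 + \frac{1}{4}\right) 4 = \frac{17}{4} \cdot 4 = 17$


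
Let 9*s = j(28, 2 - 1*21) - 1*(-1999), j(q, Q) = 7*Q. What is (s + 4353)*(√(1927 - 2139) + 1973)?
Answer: 26992613/3 + 27362*I*√53/3 ≈ 8.9975e+6 + 66400.0*I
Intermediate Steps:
s = 622/3 (s = (7*(2 - 1*21) - 1*(-1999))/9 = (7*(2 - 21) + 1999)/9 = (7*(-19) + 1999)/9 = (-133 + 1999)/9 = (⅑)*1866 = 622/3 ≈ 207.33)
(s + 4353)*(√(1927 - 2139) + 1973) = (622/3 + 4353)*(√(1927 - 2139) + 1973) = 13681*(√(-212) + 1973)/3 = 13681*(2*I*√53 + 1973)/3 = 13681*(1973 + 2*I*√53)/3 = 26992613/3 + 27362*I*√53/3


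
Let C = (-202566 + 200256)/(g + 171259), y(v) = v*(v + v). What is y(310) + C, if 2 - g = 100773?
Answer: 205269565/1068 ≈ 1.9220e+5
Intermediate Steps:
g = -100771 (g = 2 - 1*100773 = 2 - 100773 = -100771)
y(v) = 2*v**2 (y(v) = v*(2*v) = 2*v**2)
C = -35/1068 (C = (-202566 + 200256)/(-100771 + 171259) = -2310/70488 = -2310*1/70488 = -35/1068 ≈ -0.032772)
y(310) + C = 2*310**2 - 35/1068 = 2*96100 - 35/1068 = 192200 - 35/1068 = 205269565/1068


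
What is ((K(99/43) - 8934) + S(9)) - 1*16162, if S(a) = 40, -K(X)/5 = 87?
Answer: -25491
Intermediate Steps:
K(X) = -435 (K(X) = -5*87 = -435)
((K(99/43) - 8934) + S(9)) - 1*16162 = ((-435 - 8934) + 40) - 1*16162 = (-9369 + 40) - 16162 = -9329 - 16162 = -25491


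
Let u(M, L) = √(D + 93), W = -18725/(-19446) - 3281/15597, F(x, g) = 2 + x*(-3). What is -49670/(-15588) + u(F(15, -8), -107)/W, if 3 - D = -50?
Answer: 24835/7794 + 14442822*√146/10869119 ≈ 19.242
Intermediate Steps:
D = 53 (D = 3 - 1*(-50) = 3 + 50 = 53)
F(x, g) = 2 - 3*x
W = 10869119/14442822 (W = -18725*(-1/19446) - 3281*1/15597 = 2675/2778 - 3281/15597 = 10869119/14442822 ≈ 0.75256)
u(M, L) = √146 (u(M, L) = √(53 + 93) = √146)
-49670/(-15588) + u(F(15, -8), -107)/W = -49670/(-15588) + √146/(10869119/14442822) = -49670*(-1/15588) + √146*(14442822/10869119) = 24835/7794 + 14442822*√146/10869119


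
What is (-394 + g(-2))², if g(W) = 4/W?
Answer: 156816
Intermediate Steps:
(-394 + g(-2))² = (-394 + 4/(-2))² = (-394 + 4*(-½))² = (-394 - 2)² = (-396)² = 156816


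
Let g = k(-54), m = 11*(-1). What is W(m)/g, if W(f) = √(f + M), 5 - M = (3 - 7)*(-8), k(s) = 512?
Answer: I*√38/512 ≈ 0.01204*I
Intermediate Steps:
m = -11
g = 512
M = -27 (M = 5 - (3 - 7)*(-8) = 5 - (-4)*(-8) = 5 - 1*32 = 5 - 32 = -27)
W(f) = √(-27 + f) (W(f) = √(f - 27) = √(-27 + f))
W(m)/g = √(-27 - 11)/512 = √(-38)*(1/512) = (I*√38)*(1/512) = I*√38/512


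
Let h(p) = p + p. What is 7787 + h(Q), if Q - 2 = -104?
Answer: 7583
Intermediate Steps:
Q = -102 (Q = 2 - 104 = -102)
h(p) = 2*p
7787 + h(Q) = 7787 + 2*(-102) = 7787 - 204 = 7583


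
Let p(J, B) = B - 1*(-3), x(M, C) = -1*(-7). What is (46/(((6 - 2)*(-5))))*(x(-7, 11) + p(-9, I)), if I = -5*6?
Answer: 46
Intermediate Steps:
x(M, C) = 7
I = -30
p(J, B) = 3 + B (p(J, B) = B + 3 = 3 + B)
(46/(((6 - 2)*(-5))))*(x(-7, 11) + p(-9, I)) = (46/(((6 - 2)*(-5))))*(7 + (3 - 30)) = (46/((4*(-5))))*(7 - 27) = (46/(-20))*(-20) = (46*(-1/20))*(-20) = -23/10*(-20) = 46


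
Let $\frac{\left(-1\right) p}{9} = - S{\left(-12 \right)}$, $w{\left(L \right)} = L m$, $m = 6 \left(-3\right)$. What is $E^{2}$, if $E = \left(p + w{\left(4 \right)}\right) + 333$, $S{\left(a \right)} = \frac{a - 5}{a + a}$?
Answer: $\frac{4575321}{64} \approx 71489.0$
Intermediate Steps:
$S{\left(a \right)} = \frac{-5 + a}{2 a}$
$m = -18$
$w{\left(L \right)} = - 18 L$ ($w{\left(L \right)} = L \left(-18\right) = - 18 L$)
$p = \frac{51}{8}$ ($p = - 9 \left(- \frac{-5 - 12}{2 \left(-12\right)}\right) = - 9 \left(- \frac{\left(-1\right) \left(-17\right)}{2 \cdot 12}\right) = - 9 \left(\left(-1\right) \frac{17}{24}\right) = \left(-9\right) \left(- \frac{17}{24}\right) = \frac{51}{8} \approx 6.375$)
$E = \frac{2139}{8}$ ($E = \left(\frac{51}{8} - 72\right) + 333 = - \frac{525}{8} + 333 = \frac{2139}{8} \approx 267.38$)
$E^{2} = \left(\frac{2139}{8}\right)^{2} = \frac{4575321}{64}$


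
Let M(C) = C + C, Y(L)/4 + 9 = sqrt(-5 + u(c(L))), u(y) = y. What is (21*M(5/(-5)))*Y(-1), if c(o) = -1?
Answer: 1512 - 168*I*sqrt(6) ≈ 1512.0 - 411.51*I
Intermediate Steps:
Y(L) = -36 + 4*I*sqrt(6) (Y(L) = -36 + 4*sqrt(-5 - 1) = -36 + 4*sqrt(-6) = -36 + 4*(I*sqrt(6)) = -36 + 4*I*sqrt(6))
M(C) = 2*C
(21*M(5/(-5)))*Y(-1) = (21*(2*(5/(-5))))*(-36 + 4*I*sqrt(6)) = (21*(2*(5*(-1/5))))*(-36 + 4*I*sqrt(6)) = (21*(2*(-1)))*(-36 + 4*I*sqrt(6)) = (21*(-2))*(-36 + 4*I*sqrt(6)) = -42*(-36 + 4*I*sqrt(6)) = 1512 - 168*I*sqrt(6)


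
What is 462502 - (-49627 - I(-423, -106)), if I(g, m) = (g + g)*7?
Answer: 506207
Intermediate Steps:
I(g, m) = 14*g (I(g, m) = (2*g)*7 = 14*g)
462502 - (-49627 - I(-423, -106)) = 462502 - (-49627 - 14*(-423)) = 462502 - (-49627 - 1*(-5922)) = 462502 - (-49627 + 5922) = 462502 - 1*(-43705) = 462502 + 43705 = 506207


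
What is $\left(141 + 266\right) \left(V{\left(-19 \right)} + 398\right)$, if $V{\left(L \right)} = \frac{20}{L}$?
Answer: $\frac{3069594}{19} \approx 1.6156 \cdot 10^{5}$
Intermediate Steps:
$\left(141 + 266\right) \left(V{\left(-19 \right)} + 398\right) = \left(141 + 266\right) \left(\frac{20}{-19} + 398\right) = 407 \left(20 \left(- \frac{1}{19}\right) + 398\right) = 407 \left(- \frac{20}{19} + 398\right) = 407 \cdot \frac{7542}{19} = \frac{3069594}{19}$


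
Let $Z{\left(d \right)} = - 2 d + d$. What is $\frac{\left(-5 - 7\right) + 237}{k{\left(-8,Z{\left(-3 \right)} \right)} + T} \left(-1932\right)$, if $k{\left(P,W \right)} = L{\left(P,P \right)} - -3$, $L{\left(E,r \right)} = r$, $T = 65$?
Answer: $-7245$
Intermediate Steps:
$Z{\left(d \right)} = - d$
$k{\left(P,W \right)} = 3 + P$ ($k{\left(P,W \right)} = P - -3 = P + 3 = 3 + P$)
$\frac{\left(-5 - 7\right) + 237}{k{\left(-8,Z{\left(-3 \right)} \right)} + T} \left(-1932\right) = \frac{\left(-5 - 7\right) + 237}{\left(3 - 8\right) + 65} \left(-1932\right) = \frac{\left(-5 - 7\right) + 237}{-5 + 65} \left(-1932\right) = \frac{-12 + 237}{60} \left(-1932\right) = 225 \cdot \frac{1}{60} \left(-1932\right) = \frac{15}{4} \left(-1932\right) = -7245$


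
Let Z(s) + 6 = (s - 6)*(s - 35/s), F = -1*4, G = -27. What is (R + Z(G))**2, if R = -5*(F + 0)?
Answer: 60217600/81 ≈ 7.4343e+5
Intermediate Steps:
F = -4
Z(s) = -6 + (-6 + s)*(s - 35/s) (Z(s) = -6 + (s - 6)*(s - 35/s) = -6 + (-6 + s)*(s - 35/s))
R = 20 (R = -5*(-4 + 0) = -5*(-4) = 20)
(R + Z(G))**2 = (20 + (-41 + (-27)**2 - 6*(-27) + 210/(-27)))**2 = (20 + (-41 + 729 + 162 + 210*(-1/27)))**2 = (20 + (-41 + 729 + 162 - 70/9))**2 = (20 + 7580/9)**2 = (7760/9)**2 = 60217600/81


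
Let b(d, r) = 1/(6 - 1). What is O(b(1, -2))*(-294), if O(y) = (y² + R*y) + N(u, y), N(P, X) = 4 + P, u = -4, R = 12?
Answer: -17934/25 ≈ -717.36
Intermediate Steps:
b(d, r) = ⅕ (b(d, r) = 1/5 = ⅕)
O(y) = y² + 12*y (O(y) = (y² + 12*y) + (4 - 4) = (y² + 12*y) + 0 = y² + 12*y)
O(b(1, -2))*(-294) = ((12 + ⅕)/5)*(-294) = ((⅕)*(61/5))*(-294) = (61/25)*(-294) = -17934/25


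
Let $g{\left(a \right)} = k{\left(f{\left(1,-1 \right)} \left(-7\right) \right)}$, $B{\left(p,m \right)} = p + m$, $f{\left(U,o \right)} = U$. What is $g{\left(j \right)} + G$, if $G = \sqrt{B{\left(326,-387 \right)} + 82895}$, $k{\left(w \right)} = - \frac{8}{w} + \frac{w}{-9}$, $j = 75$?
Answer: $\frac{121}{63} + \sqrt{82834} \approx 289.73$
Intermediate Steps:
$k{\left(w \right)} = - \frac{8}{w} - \frac{w}{9}$ ($k{\left(w \right)} = - \frac{8}{w} + w \left(- \frac{1}{9}\right) = - \frac{8}{w} - \frac{w}{9}$)
$B{\left(p,m \right)} = m + p$
$G = \sqrt{82834}$ ($G = \sqrt{\left(-387 + 326\right) + 82895} = \sqrt{-61 + 82895} = \sqrt{82834} \approx 287.81$)
$g{\left(a \right)} = \frac{121}{63}$ ($g{\left(a \right)} = - \frac{8}{1 \left(-7\right)} - \frac{1 \left(-7\right)}{9} = - \frac{8}{-7} - - \frac{7}{9} = \left(-8\right) \left(- \frac{1}{7}\right) + \frac{7}{9} = \frac{8}{7} + \frac{7}{9} = \frac{121}{63}$)
$g{\left(j \right)} + G = \frac{121}{63} + \sqrt{82834}$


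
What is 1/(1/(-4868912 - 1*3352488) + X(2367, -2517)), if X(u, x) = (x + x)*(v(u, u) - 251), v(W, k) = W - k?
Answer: 8221400/10388018427599 ≈ 7.9143e-7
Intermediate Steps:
X(u, x) = -502*x (X(u, x) = (x + x)*((u - u) - 251) = (2*x)*(0 - 251) = (2*x)*(-251) = -502*x)
1/(1/(-4868912 - 1*3352488) + X(2367, -2517)) = 1/(1/(-4868912 - 1*3352488) - 502*(-2517)) = 1/(1/(-4868912 - 3352488) + 1263534) = 1/(1/(-8221400) + 1263534) = 1/(-1/8221400 + 1263534) = 1/(10388018427599/8221400) = 8221400/10388018427599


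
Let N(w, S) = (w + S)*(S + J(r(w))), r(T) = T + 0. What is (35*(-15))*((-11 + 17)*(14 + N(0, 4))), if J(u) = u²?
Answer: -94500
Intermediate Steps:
r(T) = T
N(w, S) = (S + w)*(S + w²) (N(w, S) = (w + S)*(S + w²) = (S + w)*(S + w²))
(35*(-15))*((-11 + 17)*(14 + N(0, 4))) = (35*(-15))*((-11 + 17)*(14 + (4² + 0³ + 4*0 + 4*0²))) = -3150*(14 + (16 + 0 + 0 + 4*0)) = -3150*(14 + (16 + 0 + 0 + 0)) = -3150*(14 + 16) = -3150*30 = -525*180 = -94500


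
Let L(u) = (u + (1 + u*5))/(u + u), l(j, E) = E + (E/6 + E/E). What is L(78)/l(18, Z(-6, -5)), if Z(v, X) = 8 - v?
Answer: 469/2704 ≈ 0.17345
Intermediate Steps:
l(j, E) = 1 + 7*E/6 (l(j, E) = E + (E*(⅙) + 1) = E + (E/6 + 1) = E + (1 + E/6) = 1 + 7*E/6)
L(u) = (1 + 6*u)/(2*u) (L(u) = (u + (1 + 5*u))/((2*u)) = (1 + 6*u)*(1/(2*u)) = (1 + 6*u)/(2*u))
L(78)/l(18, Z(-6, -5)) = (3 + (½)/78)/(1 + 7*(8 - 1*(-6))/6) = (3 + (½)*(1/78))/(1 + 7*(8 + 6)/6) = (3 + 1/156)/(1 + (7/6)*14) = 469/(156*(1 + 49/3)) = 469/(156*(52/3)) = (469/156)*(3/52) = 469/2704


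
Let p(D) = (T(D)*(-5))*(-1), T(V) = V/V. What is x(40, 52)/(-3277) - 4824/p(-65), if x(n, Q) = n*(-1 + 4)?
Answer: -15808848/16385 ≈ -964.84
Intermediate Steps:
T(V) = 1
x(n, Q) = 3*n (x(n, Q) = n*3 = 3*n)
p(D) = 5 (p(D) = (1*(-5))*(-1) = -5*(-1) = 5)
x(40, 52)/(-3277) - 4824/p(-65) = (3*40)/(-3277) - 4824/5 = 120*(-1/3277) - 4824*1/5 = -120/3277 - 4824/5 = -15808848/16385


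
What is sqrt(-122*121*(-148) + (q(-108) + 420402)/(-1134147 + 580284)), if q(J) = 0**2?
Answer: sqrt(140771031026938)/8027 ≈ 1478.1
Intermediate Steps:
q(J) = 0
sqrt(-122*121*(-148) + (q(-108) + 420402)/(-1134147 + 580284)) = sqrt(-122*121*(-148) + (0 + 420402)/(-1134147 + 580284)) = sqrt(-14762*(-148) + 420402/(-553863)) = sqrt(-1*(-2184776) + 420402*(-1/553863)) = sqrt(2184776 - 140134/184621) = sqrt(403355389762/184621) = sqrt(140771031026938)/8027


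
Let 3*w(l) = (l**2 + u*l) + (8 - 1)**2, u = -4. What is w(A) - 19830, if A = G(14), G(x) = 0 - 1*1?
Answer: -19812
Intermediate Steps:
G(x) = -1 (G(x) = 0 - 1 = -1)
A = -1
w(l) = 49/3 - 4*l/3 + l**2/3 (w(l) = ((l**2 - 4*l) + (8 - 1)**2)/3 = ((l**2 - 4*l) + 7**2)/3 = ((l**2 - 4*l) + 49)/3 = (49 + l**2 - 4*l)/3 = 49/3 - 4*l/3 + l**2/3)
w(A) - 19830 = (49/3 - 4/3*(-1) + (1/3)*(-1)**2) - 19830 = (49/3 + 4/3 + (1/3)*1) - 19830 = (49/3 + 4/3 + 1/3) - 19830 = 18 - 19830 = -19812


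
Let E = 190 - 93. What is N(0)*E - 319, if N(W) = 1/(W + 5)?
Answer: -1498/5 ≈ -299.60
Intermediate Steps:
E = 97
N(W) = 1/(5 + W)
N(0)*E - 319 = 97/(5 + 0) - 319 = 97/5 - 319 = -1498/5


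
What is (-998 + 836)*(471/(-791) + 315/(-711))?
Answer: 10512828/62489 ≈ 168.23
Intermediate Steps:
(-998 + 836)*(471/(-791) + 315/(-711)) = -162*(471*(-1/791) + 315*(-1/711)) = -162*(-471/791 - 35/79) = -162*(-64894/62489) = 10512828/62489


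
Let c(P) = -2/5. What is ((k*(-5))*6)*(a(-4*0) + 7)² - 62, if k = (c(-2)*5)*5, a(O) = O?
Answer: 14638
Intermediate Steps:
c(P) = -⅖ (c(P) = -2*⅕ = -⅖)
k = -10 (k = -⅖*5*5 = -2*5 = -10)
((k*(-5))*6)*(a(-4*0) + 7)² - 62 = (-10*(-5)*6)*(-4*0 + 7)² - 62 = (50*6)*(0 + 7)² - 62 = 300*7² - 62 = 300*49 - 62 = 14700 - 62 = 14638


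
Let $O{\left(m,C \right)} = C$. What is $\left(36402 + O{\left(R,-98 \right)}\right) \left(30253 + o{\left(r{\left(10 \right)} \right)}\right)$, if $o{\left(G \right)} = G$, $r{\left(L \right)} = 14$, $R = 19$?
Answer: $1098813168$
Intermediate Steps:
$\left(36402 + O{\left(R,-98 \right)}\right) \left(30253 + o{\left(r{\left(10 \right)} \right)}\right) = \left(36402 - 98\right) \left(30253 + 14\right) = 36304 \cdot 30267 = 1098813168$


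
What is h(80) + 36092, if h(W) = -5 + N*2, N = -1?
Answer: 36085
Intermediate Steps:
h(W) = -7 (h(W) = -5 - 1*2 = -5 - 2 = -7)
h(80) + 36092 = -7 + 36092 = 36085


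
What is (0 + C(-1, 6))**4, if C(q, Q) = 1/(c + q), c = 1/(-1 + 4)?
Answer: 81/16 ≈ 5.0625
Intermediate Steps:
c = 1/3 ≈ 0.33333
C(q, Q) = 1/(1/3 + q)
(0 + C(-1, 6))**4 = (0 + 3/(1 + 3*(-1)))**4 = (0 + 3/(1 - 3))**4 = (0 + 3/(-2))**4 = (0 + 3*(-1/2))**4 = (0 - 3/2)**4 = (-3/2)**4 = 81/16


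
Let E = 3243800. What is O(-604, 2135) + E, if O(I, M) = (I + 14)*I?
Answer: 3600160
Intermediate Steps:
O(I, M) = I*(14 + I) (O(I, M) = (14 + I)*I = I*(14 + I))
O(-604, 2135) + E = -604*(14 - 604) + 3243800 = -604*(-590) + 3243800 = 356360 + 3243800 = 3600160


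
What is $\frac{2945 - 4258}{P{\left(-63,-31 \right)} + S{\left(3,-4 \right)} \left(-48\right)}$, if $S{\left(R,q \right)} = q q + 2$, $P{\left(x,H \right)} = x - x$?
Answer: $\frac{1313}{864} \approx 1.5197$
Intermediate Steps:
$P{\left(x,H \right)} = 0$
$S{\left(R,q \right)} = 2 + q^{2}$ ($S{\left(R,q \right)} = q^{2} + 2 = 2 + q^{2}$)
$\frac{2945 - 4258}{P{\left(-63,-31 \right)} + S{\left(3,-4 \right)} \left(-48\right)} = \frac{2945 - 4258}{0 + \left(2 + \left(-4\right)^{2}\right) \left(-48\right)} = - \frac{1313}{0 + \left(2 + 16\right) \left(-48\right)} = - \frac{1313}{0 + 18 \left(-48\right)} = - \frac{1313}{0 - 864} = - \frac{1313}{-864} = \left(-1313\right) \left(- \frac{1}{864}\right) = \frac{1313}{864}$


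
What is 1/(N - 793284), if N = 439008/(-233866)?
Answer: -116933/92761297476 ≈ -1.2606e-6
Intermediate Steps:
N = -219504/116933 (N = 439008*(-1/233866) = -219504/116933 ≈ -1.8772)
1/(N - 793284) = 1/(-219504/116933 - 793284) = 1/(-92761297476/116933) = -116933/92761297476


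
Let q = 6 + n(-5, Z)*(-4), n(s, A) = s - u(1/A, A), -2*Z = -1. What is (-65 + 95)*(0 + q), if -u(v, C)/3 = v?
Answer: 60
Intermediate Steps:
Z = ½ (Z = -½*(-1) = ½ ≈ 0.50000)
u(v, C) = -3*v
n(s, A) = s + 3/A (n(s, A) = s - (-3)/A = s + 3/A)
q = 2 (q = 6 + (-5 + 3/(½))*(-4) = 6 + (-5 + 3*2)*(-4) = 6 + (-5 + 6)*(-4) = 6 + 1*(-4) = 6 - 4 = 2)
(-65 + 95)*(0 + q) = (-65 + 95)*(0 + 2) = 30*2 = 60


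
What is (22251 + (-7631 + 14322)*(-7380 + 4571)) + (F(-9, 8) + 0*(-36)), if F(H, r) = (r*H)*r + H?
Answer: -18773353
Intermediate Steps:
F(H, r) = H + H*r² (F(H, r) = (H*r)*r + H = H*r² + H = H + H*r²)
(22251 + (-7631 + 14322)*(-7380 + 4571)) + (F(-9, 8) + 0*(-36)) = (22251 + (-7631 + 14322)*(-7380 + 4571)) + (-9*(1 + 8²) + 0*(-36)) = (22251 + 6691*(-2809)) + (-9*(1 + 64) + 0) = (22251 - 18795019) + (-9*65 + 0) = -18772768 + (-585 + 0) = -18772768 - 585 = -18773353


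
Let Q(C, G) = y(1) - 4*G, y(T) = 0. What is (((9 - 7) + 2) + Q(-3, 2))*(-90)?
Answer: 360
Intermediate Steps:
Q(C, G) = -4*G (Q(C, G) = 0 - 4*G = -4*G)
(((9 - 7) + 2) + Q(-3, 2))*(-90) = (((9 - 7) + 2) - 4*2)*(-90) = ((2 + 2) - 8)*(-90) = (4 - 8)*(-90) = -4*(-90) = 360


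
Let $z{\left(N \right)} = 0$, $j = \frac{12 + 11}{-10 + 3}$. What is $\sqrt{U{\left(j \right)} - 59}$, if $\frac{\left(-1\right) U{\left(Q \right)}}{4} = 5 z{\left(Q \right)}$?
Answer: $i \sqrt{59} \approx 7.6811 i$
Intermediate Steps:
$j = - \frac{23}{7}$ ($j = \frac{23}{-7} = 23 \left(- \frac{1}{7}\right) = - \frac{23}{7} \approx -3.2857$)
$U{\left(Q \right)} = 0$ ($U{\left(Q \right)} = - 4 \cdot 5 \cdot 0 = \left(-4\right) 0 = 0$)
$\sqrt{U{\left(j \right)} - 59} = \sqrt{0 - 59} = \sqrt{-59} = i \sqrt{59}$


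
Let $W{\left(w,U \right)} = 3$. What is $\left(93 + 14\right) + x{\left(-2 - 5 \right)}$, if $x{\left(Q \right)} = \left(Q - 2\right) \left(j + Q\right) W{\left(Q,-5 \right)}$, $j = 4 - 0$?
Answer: $188$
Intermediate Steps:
$j = 4$ ($j = 4 + 0 = 4$)
$x{\left(Q \right)} = 3 \left(-2 + Q\right) \left(4 + Q\right)$ ($x{\left(Q \right)} = \left(Q - 2\right) \left(4 + Q\right) 3 = \left(-2 + Q\right) \left(4 + Q\right) 3 = 3 \left(-2 + Q\right) \left(4 + Q\right)$)
$\left(93 + 14\right) + x{\left(-2 - 5 \right)} = \left(93 + 14\right) + \left(-24 + 3 \left(-2 - 5\right)^{2} + 6 \left(-2 - 5\right)\right) = 107 + \left(-24 + 3 \left(-2 - 5\right)^{2} + 6 \left(-2 - 5\right)\right) = 107 + \left(-24 + 3 \left(-7\right)^{2} + 6 \left(-7\right)\right) = 107 - -81 = 107 + 81 = 188$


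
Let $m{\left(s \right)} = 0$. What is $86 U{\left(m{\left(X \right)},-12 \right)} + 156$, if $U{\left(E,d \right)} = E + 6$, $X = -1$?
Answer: $672$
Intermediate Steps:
$U{\left(E,d \right)} = 6 + E$
$86 U{\left(m{\left(X \right)},-12 \right)} + 156 = 86 \left(6 + 0\right) + 156 = 86 \cdot 6 + 156 = 516 + 156 = 672$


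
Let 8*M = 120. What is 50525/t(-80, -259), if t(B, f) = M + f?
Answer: -50525/244 ≈ -207.07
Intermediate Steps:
M = 15 (M = (⅛)*120 = 15)
t(B, f) = 15 + f
50525/t(-80, -259) = 50525/(15 - 259) = 50525/(-244) = 50525*(-1/244) = -50525/244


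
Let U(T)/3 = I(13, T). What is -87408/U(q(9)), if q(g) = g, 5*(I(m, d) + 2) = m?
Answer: -48560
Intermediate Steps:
I(m, d) = -2 + m/5
U(T) = 9/5 (U(T) = 3*(-2 + (1/5)*13) = 3*(-2 + 13/5) = 3*(3/5) = 9/5)
-87408/U(q(9)) = -87408/9/5 = -87408*5/9 = -48560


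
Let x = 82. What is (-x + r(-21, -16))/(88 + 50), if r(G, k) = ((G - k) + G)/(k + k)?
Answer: -433/736 ≈ -0.58832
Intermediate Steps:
r(G, k) = (-k + 2*G)/(2*k) (r(G, k) = (-k + 2*G)/((2*k)) = (-k + 2*G)*(1/(2*k)) = (-k + 2*G)/(2*k))
(-x + r(-21, -16))/(88 + 50) = (-1*82 + (-21 - 1/2*(-16))/(-16))/(88 + 50) = (-82 - (-21 + 8)/16)/138 = (-82 - 1/16*(-13))*(1/138) = (-82 + 13/16)*(1/138) = -1299/16*1/138 = -433/736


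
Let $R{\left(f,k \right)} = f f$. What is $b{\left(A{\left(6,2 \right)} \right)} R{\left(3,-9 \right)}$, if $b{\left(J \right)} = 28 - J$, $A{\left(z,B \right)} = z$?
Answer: $198$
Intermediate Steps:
$R{\left(f,k \right)} = f^{2}$
$b{\left(A{\left(6,2 \right)} \right)} R{\left(3,-9 \right)} = \left(28 - 6\right) 3^{2} = \left(28 - 6\right) 9 = 22 \cdot 9 = 198$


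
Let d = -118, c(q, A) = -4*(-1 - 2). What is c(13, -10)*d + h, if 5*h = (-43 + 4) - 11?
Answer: -1426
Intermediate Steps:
c(q, A) = 12 (c(q, A) = -4*(-3) = 12)
h = -10 (h = ((-43 + 4) - 11)/5 = (-39 - 11)/5 = (⅕)*(-50) = -10)
c(13, -10)*d + h = 12*(-118) - 10 = -1416 - 10 = -1426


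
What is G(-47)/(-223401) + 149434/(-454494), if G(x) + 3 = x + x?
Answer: -1852201062/5640800783 ≈ -0.32836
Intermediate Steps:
G(x) = -3 + 2*x (G(x) = -3 + (x + x) = -3 + 2*x)
G(-47)/(-223401) + 149434/(-454494) = (-3 + 2*(-47))/(-223401) + 149434/(-454494) = (-3 - 94)*(-1/223401) + 149434*(-1/454494) = -97*(-1/223401) - 74717/227247 = 97/223401 - 74717/227247 = -1852201062/5640800783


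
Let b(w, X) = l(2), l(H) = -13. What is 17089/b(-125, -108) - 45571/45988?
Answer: -786481355/597844 ≈ -1315.5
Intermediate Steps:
b(w, X) = -13
17089/b(-125, -108) - 45571/45988 = 17089/(-13) - 45571/45988 = 17089*(-1/13) - 45571*1/45988 = -17089/13 - 45571/45988 = -786481355/597844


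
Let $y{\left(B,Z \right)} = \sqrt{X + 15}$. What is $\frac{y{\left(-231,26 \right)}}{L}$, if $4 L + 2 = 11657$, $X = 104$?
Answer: $\frac{4 \sqrt{119}}{11655} \approx 0.0037439$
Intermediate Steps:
$y{\left(B,Z \right)} = \sqrt{119}$ ($y{\left(B,Z \right)} = \sqrt{104 + 15} = \sqrt{119}$)
$L = \frac{11655}{4}$ ($L = - \frac{1}{2} + \frac{1}{4} \cdot 11657 = - \frac{1}{2} + \frac{11657}{4} = \frac{11655}{4} \approx 2913.8$)
$\frac{y{\left(-231,26 \right)}}{L} = \frac{\sqrt{119}}{\frac{11655}{4}} = \sqrt{119} \cdot \frac{4}{11655} = \frac{4 \sqrt{119}}{11655}$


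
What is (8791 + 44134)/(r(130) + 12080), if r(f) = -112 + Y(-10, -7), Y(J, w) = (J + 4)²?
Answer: 52925/12004 ≈ 4.4090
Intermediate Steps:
Y(J, w) = (4 + J)²
r(f) = -76 (r(f) = -112 + (4 - 10)² = -112 + (-6)² = -112 + 36 = -76)
(8791 + 44134)/(r(130) + 12080) = (8791 + 44134)/(-76 + 12080) = 52925/12004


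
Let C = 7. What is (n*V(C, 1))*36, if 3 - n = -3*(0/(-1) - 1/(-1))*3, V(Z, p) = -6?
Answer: -2592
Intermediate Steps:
n = 12 (n = 3 - (-3*(0/(-1) - 1/(-1)))*3 = 3 - (-3*(0*(-1) - 1*(-1)))*3 = 3 - (-3*(0 + 1))*3 = 3 - (-3*1)*3 = 3 - (-3)*3 = 3 - 1*(-9) = 3 + 9 = 12)
(n*V(C, 1))*36 = (12*(-6))*36 = -72*36 = -2592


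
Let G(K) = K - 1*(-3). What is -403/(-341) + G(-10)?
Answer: -64/11 ≈ -5.8182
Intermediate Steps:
G(K) = 3 + K (G(K) = K + 3 = 3 + K)
-403/(-341) + G(-10) = -403/(-341) + (3 - 10) = -403*(-1/341) - 7 = 13/11 - 7 = -64/11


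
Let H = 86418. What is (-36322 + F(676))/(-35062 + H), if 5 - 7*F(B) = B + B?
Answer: -255601/359492 ≈ -0.71101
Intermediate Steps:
F(B) = 5/7 - 2*B/7 (F(B) = 5/7 - (B + B)/7 = 5/7 - 2*B/7)
(-36322 + F(676))/(-35062 + H) = (-36322 + (5/7 - 2/7*676))/(-35062 + 86418) = (-36322 + (5/7 - 1352/7))/51356 = (-36322 - 1347/7)*(1/51356) = -255601/7*1/51356 = -255601/359492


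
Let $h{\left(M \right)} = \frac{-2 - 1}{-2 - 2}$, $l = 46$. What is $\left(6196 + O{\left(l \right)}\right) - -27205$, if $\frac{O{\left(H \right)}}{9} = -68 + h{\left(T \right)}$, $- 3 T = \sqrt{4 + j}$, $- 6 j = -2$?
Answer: $\frac{131183}{4} \approx 32796.0$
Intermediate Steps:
$j = \frac{1}{3}$ ($j = \left(- \frac{1}{6}\right) \left(-2\right) = \frac{1}{3} \approx 0.33333$)
$T = - \frac{\sqrt{39}}{9}$ ($T = - \frac{\sqrt{4 + \frac{1}{3}}}{3} = - \frac{\sqrt{\frac{13}{3}}}{3} = - \frac{\frac{1}{3} \sqrt{39}}{3} = - \frac{\sqrt{39}}{9} \approx -0.69389$)
$h{\left(M \right)} = \frac{3}{4}$ ($h{\left(M \right)} = - \frac{3}{-4} = \left(-3\right) \left(- \frac{1}{4}\right) = \frac{3}{4}$)
$O{\left(H \right)} = - \frac{2421}{4}$ ($O{\left(H \right)} = 9 \left(-68 + \frac{3}{4}\right) = 9 \left(- \frac{269}{4}\right) = - \frac{2421}{4}$)
$\left(6196 + O{\left(l \right)}\right) - -27205 = \left(6196 - \frac{2421}{4}\right) - -27205 = \frac{22363}{4} + 27205 = \frac{131183}{4}$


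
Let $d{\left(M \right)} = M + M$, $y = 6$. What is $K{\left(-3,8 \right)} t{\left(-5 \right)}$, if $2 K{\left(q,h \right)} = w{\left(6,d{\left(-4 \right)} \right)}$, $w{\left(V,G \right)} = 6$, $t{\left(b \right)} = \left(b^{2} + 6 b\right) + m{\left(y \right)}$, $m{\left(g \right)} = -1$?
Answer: $-18$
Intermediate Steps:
$t{\left(b \right)} = -1 + b^{2} + 6 b$ ($t{\left(b \right)} = \left(b^{2} + 6 b\right) - 1 = -1 + b^{2} + 6 b$)
$d{\left(M \right)} = 2 M$
$K{\left(q,h \right)} = 3$ ($K{\left(q,h \right)} = \frac{1}{2} \cdot 6 = 3$)
$K{\left(-3,8 \right)} t{\left(-5 \right)} = 3 \left(-1 + \left(-5\right)^{2} + 6 \left(-5\right)\right) = 3 \left(-1 + 25 - 30\right) = 3 \left(-6\right) = -18$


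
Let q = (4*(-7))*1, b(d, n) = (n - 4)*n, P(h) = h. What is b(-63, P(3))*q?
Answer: 84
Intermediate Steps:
b(d, n) = n*(-4 + n) (b(d, n) = (-4 + n)*n = n*(-4 + n))
q = -28 (q = -28*1 = -28)
b(-63, P(3))*q = (3*(-4 + 3))*(-28) = (3*(-1))*(-28) = -3*(-28) = 84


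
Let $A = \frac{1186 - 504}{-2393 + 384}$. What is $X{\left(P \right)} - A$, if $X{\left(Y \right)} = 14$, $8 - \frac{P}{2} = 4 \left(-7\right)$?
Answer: $\frac{28808}{2009} \approx 14.339$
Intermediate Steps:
$P = 72$ ($P = 16 - 2 \cdot 4 \left(-7\right) = 16 - -56 = 16 + 56 = 72$)
$A = - \frac{682}{2009}$ ($A = \frac{682}{-2009} = 682 \left(- \frac{1}{2009}\right) = - \frac{682}{2009} \approx -0.33947$)
$X{\left(P \right)} - A = 14 - - \frac{682}{2009} = 14 + \frac{682}{2009} = \frac{28808}{2009}$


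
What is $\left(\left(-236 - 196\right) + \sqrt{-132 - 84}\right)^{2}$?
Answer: $186408 - 5184 i \sqrt{6} \approx 1.8641 \cdot 10^{5} - 12698.0 i$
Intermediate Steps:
$\left(\left(-236 - 196\right) + \sqrt{-132 - 84}\right)^{2} = \left(-432 + \sqrt{-132 - 84}\right)^{2} = \left(-432 + \sqrt{-216}\right)^{2} = \left(-432 + 6 i \sqrt{6}\right)^{2}$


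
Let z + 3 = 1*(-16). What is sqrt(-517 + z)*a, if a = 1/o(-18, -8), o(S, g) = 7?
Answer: 2*I*sqrt(134)/7 ≈ 3.3074*I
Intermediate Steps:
z = -19 (z = -3 + 1*(-16) = -3 - 16 = -19)
a = 1/7 ≈ 0.14286
sqrt(-517 + z)*a = sqrt(-517 - 19)*(1/7) = sqrt(-536)*(1/7) = (2*I*sqrt(134))*(1/7) = 2*I*sqrt(134)/7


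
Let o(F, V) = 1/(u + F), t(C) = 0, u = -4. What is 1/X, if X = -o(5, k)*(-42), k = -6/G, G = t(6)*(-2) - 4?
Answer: 1/42 ≈ 0.023810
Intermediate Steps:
G = -4 (G = 0*(-2) - 4 = 0 - 4 = -4)
k = 3/2 (k = -6/(-4) = -6*(-¼) = 3/2 ≈ 1.5000)
o(F, V) = 1/(-4 + F)
X = 42 (X = -1/(-4 + 5)*(-42) = -1/1*(-42) = -1*1*(-42) = -1*(-42) = 42)
1/X = 1/42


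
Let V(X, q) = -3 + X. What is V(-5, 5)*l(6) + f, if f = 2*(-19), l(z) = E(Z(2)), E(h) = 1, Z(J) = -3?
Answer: -46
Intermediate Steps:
l(z) = 1
f = -38
V(-5, 5)*l(6) + f = (-3 - 5)*1 - 38 = -8*1 - 38 = -8 - 38 = -46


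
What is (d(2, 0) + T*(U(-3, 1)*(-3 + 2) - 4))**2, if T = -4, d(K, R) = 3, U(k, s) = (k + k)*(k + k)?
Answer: 26569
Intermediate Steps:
U(k, s) = 4*k**2 (U(k, s) = (2*k)*(2*k) = 4*k**2)
(d(2, 0) + T*(U(-3, 1)*(-3 + 2) - 4))**2 = (3 - 4*((4*(-3)**2)*(-3 + 2) - 4))**2 = (3 - 4*((4*9)*(-1) - 4))**2 = (3 - 4*(36*(-1) - 4))**2 = (3 - 4*(-36 - 4))**2 = (3 - 4*(-40))**2 = (3 + 160)**2 = 163**2 = 26569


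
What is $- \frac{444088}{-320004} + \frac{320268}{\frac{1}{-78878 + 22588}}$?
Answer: $- \frac{1442248885374698}{80001} \approx -1.8028 \cdot 10^{10}$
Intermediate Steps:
$- \frac{444088}{-320004} + \frac{320268}{\frac{1}{-78878 + 22588}} = \left(-444088\right) \left(- \frac{1}{320004}\right) + \frac{320268}{\frac{1}{-56290}} = \frac{111022}{80001} + \frac{320268}{- \frac{1}{56290}} = \frac{111022}{80001} + 320268 \left(-56290\right) = \frac{111022}{80001} - 18027885720 = - \frac{1442248885374698}{80001}$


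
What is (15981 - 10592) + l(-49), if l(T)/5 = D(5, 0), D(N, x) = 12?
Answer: 5449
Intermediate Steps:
l(T) = 60 (l(T) = 5*12 = 60)
(15981 - 10592) + l(-49) = (15981 - 10592) + 60 = 5389 + 60 = 5449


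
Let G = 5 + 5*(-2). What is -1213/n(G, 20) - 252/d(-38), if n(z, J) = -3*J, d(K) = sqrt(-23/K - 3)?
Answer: 1213/60 + 36*I*sqrt(3458)/13 ≈ 20.217 + 162.84*I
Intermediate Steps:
G = -5 (G = 5 - 10 = -5)
d(K) = sqrt(-3 - 23/K)
-1213/n(G, 20) - 252/d(-38) = -1213/((-3*20)) - 252/sqrt(-3 - 23/(-38)) = -1213/(-60) - 252/sqrt(-3 - 23*(-1/38)) = -1213*(-1/60) - 252/sqrt(-3 + 23/38) = 1213/60 - 252*(-I*sqrt(3458)/91) = 1213/60 - (-36)*I*sqrt(3458)/13 = 1213/60 + 36*I*sqrt(3458)/13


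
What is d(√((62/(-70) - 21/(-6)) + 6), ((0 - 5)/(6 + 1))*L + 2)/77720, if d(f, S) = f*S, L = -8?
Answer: 81*√4690/19041400 ≈ 0.00029132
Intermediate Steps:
d(f, S) = S*f
d(√((62/(-70) - 21/(-6)) + 6), ((0 - 5)/(6 + 1))*L + 2)/77720 = ((((0 - 5)/(6 + 1))*(-8) + 2)*√((62/(-70) - 21/(-6)) + 6))/77720 = ((-5/7*(-8) + 2)*√((62*(-1/70) - 21*(-⅙)) + 6))*(1/77720) = ((-5*⅐*(-8) + 2)*√((-31/35 + 7/2) + 6))*(1/77720) = ((-5/7*(-8) + 2)*√(183/70 + 6))*(1/77720) = ((40/7 + 2)*√(603/70))*(1/77720) = (54*(3*√4690/70)/7)*(1/77720) = (81*√4690/245)*(1/77720) = 81*√4690/19041400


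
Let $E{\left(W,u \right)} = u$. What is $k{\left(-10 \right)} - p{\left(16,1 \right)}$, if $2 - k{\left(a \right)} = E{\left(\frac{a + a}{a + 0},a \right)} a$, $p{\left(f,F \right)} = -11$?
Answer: $-87$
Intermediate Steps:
$k{\left(a \right)} = 2 - a^{2}$ ($k{\left(a \right)} = 2 - a a = 2 - a^{2}$)
$k{\left(-10 \right)} - p{\left(16,1 \right)} = \left(2 - \left(-10\right)^{2}\right) - -11 = \left(2 - 100\right) + 11 = -98 + 11 = -87$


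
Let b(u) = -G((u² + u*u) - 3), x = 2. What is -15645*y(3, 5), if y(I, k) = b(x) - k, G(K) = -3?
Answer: 31290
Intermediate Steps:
b(u) = 3 (b(u) = -1*(-3) = 3)
y(I, k) = 3 - k
-15645*y(3, 5) = -15645*(3 - 1*5) = -15645*(3 - 5) = -15645*(-2) = 31290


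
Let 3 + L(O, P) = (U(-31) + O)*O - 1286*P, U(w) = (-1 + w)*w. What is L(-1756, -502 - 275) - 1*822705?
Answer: 1518098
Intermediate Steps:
U(w) = w*(-1 + w)
L(O, P) = -3 - 1286*P + O*(992 + O) (L(O, P) = -3 + ((-31*(-1 - 31) + O)*O - 1286*P) = -3 + ((-31*(-32) + O)*O - 1286*P) = -3 + ((992 + O)*O - 1286*P) = -3 + (O*(992 + O) - 1286*P) = -3 + (-1286*P + O*(992 + O)) = -3 - 1286*P + O*(992 + O))
L(-1756, -502 - 275) - 1*822705 = (-3 + (-1756)² - 1286*(-502 - 275) + 992*(-1756)) - 1*822705 = (-3 + 3083536 - 1286*(-777) - 1741952) - 822705 = (-3 + 3083536 + 999222 - 1741952) - 822705 = 2340803 - 822705 = 1518098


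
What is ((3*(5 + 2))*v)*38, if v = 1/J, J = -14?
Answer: -57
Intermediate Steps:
v = -1/14 (v = 1/(-14) = -1/14 ≈ -0.071429)
((3*(5 + 2))*v)*38 = ((3*(5 + 2))*(-1/14))*38 = ((3*7)*(-1/14))*38 = (21*(-1/14))*38 = -3/2*38 = -57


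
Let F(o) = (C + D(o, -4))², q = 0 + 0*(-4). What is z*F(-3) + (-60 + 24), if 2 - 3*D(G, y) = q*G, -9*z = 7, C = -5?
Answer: -4099/81 ≈ -50.605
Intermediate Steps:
q = 0 (q = 0 + 0 = 0)
z = -7/9 (z = -⅑*7 = -7/9 ≈ -0.77778)
D(G, y) = ⅔ (D(G, y) = ⅔ - 0*G = ⅔ - ⅓*0 = ⅔ + 0 = ⅔)
F(o) = 169/9 (F(o) = (-5 + ⅔)² = (-13/3)² = 169/9)
z*F(-3) + (-60 + 24) = -7/9*169/9 + (-60 + 24) = -1183/81 - 36 = -4099/81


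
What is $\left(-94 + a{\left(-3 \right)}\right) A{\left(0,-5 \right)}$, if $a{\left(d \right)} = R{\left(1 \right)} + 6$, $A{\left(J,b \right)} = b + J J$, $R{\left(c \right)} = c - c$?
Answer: $440$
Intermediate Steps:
$R{\left(c \right)} = 0$
$A{\left(J,b \right)} = b + J^{2}$
$a{\left(d \right)} = 6$ ($a{\left(d \right)} = 0 + 6 = 6$)
$\left(-94 + a{\left(-3 \right)}\right) A{\left(0,-5 \right)} = \left(-94 + 6\right) \left(-5 + 0^{2}\right) = - 88 \left(-5 + 0\right) = \left(-88\right) \left(-5\right) = 440$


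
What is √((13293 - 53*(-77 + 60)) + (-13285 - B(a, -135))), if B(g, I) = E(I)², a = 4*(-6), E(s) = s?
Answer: 6*I*√481 ≈ 131.59*I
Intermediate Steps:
a = -24
B(g, I) = I²
√((13293 - 53*(-77 + 60)) + (-13285 - B(a, -135))) = √((13293 - 53*(-77 + 60)) + (-13285 - 1*(-135)²)) = √((13293 - 53*(-17)) + (-13285 - 1*18225)) = √((13293 - 1*(-901)) + (-13285 - 18225)) = √((13293 + 901) - 31510) = √(14194 - 31510) = √(-17316) = 6*I*√481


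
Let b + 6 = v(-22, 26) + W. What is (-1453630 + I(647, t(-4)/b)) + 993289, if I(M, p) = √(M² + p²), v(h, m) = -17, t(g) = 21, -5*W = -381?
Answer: -460341 + √604471621/38 ≈ -4.5969e+5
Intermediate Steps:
W = 381/5 (W = -⅕*(-381) = 381/5 ≈ 76.200)
b = 266/5 (b = -6 + (-17 + 381/5) = -6 + 296/5 = 266/5 ≈ 53.200)
(-1453630 + I(647, t(-4)/b)) + 993289 = (-1453630 + √(647² + (21/(266/5))²)) + 993289 = (-1453630 + √(418609 + (21*(5/266))²)) + 993289 = (-1453630 + √(418609 + (15/38)²)) + 993289 = (-1453630 + √(418609 + 225/1444)) + 993289 = (-1453630 + √(604471621/1444)) + 993289 = (-1453630 + √604471621/38) + 993289 = -460341 + √604471621/38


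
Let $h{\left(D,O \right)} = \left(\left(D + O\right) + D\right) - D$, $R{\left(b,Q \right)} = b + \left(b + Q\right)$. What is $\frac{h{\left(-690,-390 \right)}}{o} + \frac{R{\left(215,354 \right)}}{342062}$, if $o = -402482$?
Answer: $\frac{461572}{92772101} \approx 0.0049753$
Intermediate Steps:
$R{\left(b,Q \right)} = Q + 2 b$ ($R{\left(b,Q \right)} = b + \left(Q + b\right) = Q + 2 b$)
$h{\left(D,O \right)} = D + O$ ($h{\left(D,O \right)} = \left(O + 2 D\right) - D = D + O$)
$\frac{h{\left(-690,-390 \right)}}{o} + \frac{R{\left(215,354 \right)}}{342062} = \frac{-690 - 390}{-402482} + \frac{354 + 2 \cdot 215}{342062} = \left(-1080\right) \left(- \frac{1}{402482}\right) + \left(354 + 430\right) \frac{1}{342062} = \frac{540}{201241} + 784 \cdot \frac{1}{342062} = \frac{540}{201241} + \frac{56}{24433} = \frac{461572}{92772101}$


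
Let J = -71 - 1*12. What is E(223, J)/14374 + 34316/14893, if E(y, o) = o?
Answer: 492022065/214071982 ≈ 2.2984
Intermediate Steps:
J = -83 (J = -71 - 12 = -83)
E(223, J)/14374 + 34316/14893 = -83/14374 + 34316/14893 = 492022065/214071982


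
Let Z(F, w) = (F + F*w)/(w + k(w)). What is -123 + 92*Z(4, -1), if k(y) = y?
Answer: -123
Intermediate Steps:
Z(F, w) = (F + F*w)/(2*w) (Z(F, w) = (F + F*w)/(w + w) = (F + F*w)/((2*w)) = (F + F*w)*(1/(2*w)) = (F + F*w)/(2*w))
-123 + 92*Z(4, -1) = -123 + 92*((½)*4*(1 - 1)/(-1)) = -123 + 92*((½)*4*(-1)*0) = -123 + 92*0 = -123 + 0 = -123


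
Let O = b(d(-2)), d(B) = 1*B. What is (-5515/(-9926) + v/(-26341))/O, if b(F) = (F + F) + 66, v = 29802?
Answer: -21506291/2315795356 ≈ -0.0092868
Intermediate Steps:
d(B) = B
b(F) = 66 + 2*F (b(F) = 2*F + 66 = 66 + 2*F)
O = 62 (O = 66 + 2*(-2) = 66 - 4 = 62)
(-5515/(-9926) + v/(-26341))/O = (-5515/(-9926) + 29802/(-26341))/62 = (-5515*(-1/9926) + 29802*(-1/26341))*(1/62) = (5515/9926 - 29802/26341)*(1/62) = -21506291/37351538*1/62 = -21506291/2315795356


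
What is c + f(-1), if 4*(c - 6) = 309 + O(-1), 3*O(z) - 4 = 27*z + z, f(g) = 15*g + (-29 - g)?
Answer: 153/4 ≈ 38.250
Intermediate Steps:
f(g) = -29 + 14*g
O(z) = 4/3 + 28*z/3 (O(z) = 4/3 + (27*z + z)/3 = 4/3 + (28*z)/3 = 4/3 + 28*z/3)
c = 325/4 (c = 6 + (309 + (4/3 + (28/3)*(-1)))/4 = 6 + (309 + (4/3 - 28/3))/4 = 6 + (309 - 8)/4 = 6 + (1/4)*301 = 6 + 301/4 = 325/4 ≈ 81.250)
c + f(-1) = 325/4 + (-29 + 14*(-1)) = 325/4 + (-29 - 14) = 325/4 - 43 = 153/4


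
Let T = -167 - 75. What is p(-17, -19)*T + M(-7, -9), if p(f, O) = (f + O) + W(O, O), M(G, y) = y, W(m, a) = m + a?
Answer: 17899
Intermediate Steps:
W(m, a) = a + m
p(f, O) = f + 3*O (p(f, O) = (f + O) + (O + O) = (O + f) + 2*O = f + 3*O)
T = -242
p(-17, -19)*T + M(-7, -9) = (-17 + 3*(-19))*(-242) - 9 = (-17 - 57)*(-242) - 9 = -74*(-242) - 9 = 17908 - 9 = 17899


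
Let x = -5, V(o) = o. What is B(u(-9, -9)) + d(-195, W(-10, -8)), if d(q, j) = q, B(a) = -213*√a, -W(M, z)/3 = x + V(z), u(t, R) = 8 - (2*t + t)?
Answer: -195 - 213*√35 ≈ -1455.1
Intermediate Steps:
u(t, R) = 8 - 3*t
W(M, z) = 15 - 3*z (W(M, z) = -3*(-5 + z) = 15 - 3*z)
B(u(-9, -9)) + d(-195, W(-10, -8)) = -213*√(8 - 3*(-9)) - 195 = -213*√(8 + 27) - 195 = -213*√35 - 195 = -195 - 213*√35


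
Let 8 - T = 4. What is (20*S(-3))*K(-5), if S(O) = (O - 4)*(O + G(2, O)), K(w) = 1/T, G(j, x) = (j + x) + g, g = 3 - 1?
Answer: 70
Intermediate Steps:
T = 4 (T = 8 - 1*4 = 8 - 4 = 4)
g = 2
G(j, x) = 2 + j + x (G(j, x) = (j + x) + 2 = 2 + j + x)
K(w) = ¼ (K(w) = 1/4 = ¼)
S(O) = (-4 + O)*(4 + 2*O) (S(O) = (O - 4)*(O + (2 + 2 + O)) = (-4 + O)*(O + (4 + O)) = (-4 + O)*(4 + 2*O))
(20*S(-3))*K(-5) = (20*(-16 - 4*(-3) + 2*(-3)²))*(¼) = (20*(-16 + 12 + 2*9))*(¼) = (20*(-16 + 12 + 18))*(¼) = (20*14)*(¼) = 280*(¼) = 70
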